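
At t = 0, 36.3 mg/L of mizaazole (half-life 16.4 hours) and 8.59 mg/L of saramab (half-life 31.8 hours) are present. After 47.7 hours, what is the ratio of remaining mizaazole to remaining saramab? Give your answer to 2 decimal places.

1.59

mizaazole: 36.3 × (1/2)^(47.7/16.4) = 36.3 × (1/2)^2.9085 ≈ 4.8345 mg/L.
saramab: 8.59 × (1/2)^(47.7/31.8) = 8.59 × (1/2)^1.5 ≈ 3.037 mg/L.
Ratio ≈ 4.8345 / 3.037 ≈ 1.5918.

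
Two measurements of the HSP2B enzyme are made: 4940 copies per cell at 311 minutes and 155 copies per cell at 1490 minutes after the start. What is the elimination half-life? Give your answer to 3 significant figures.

236 minutes

Over Δt = 1490 − 311 = 1179 minutes, the level fell by a factor of 4940/155 ≈ 31.871.
n = log₂(31.871) ≈ 4.9942 half-lives, so t½ = 1179/4.9942 ≈ 236.08 minutes.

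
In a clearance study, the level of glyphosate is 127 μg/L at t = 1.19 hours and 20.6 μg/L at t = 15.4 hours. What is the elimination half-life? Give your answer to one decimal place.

Over Δt = 15.4 − 1.19 = 14.21 hours, the level fell by a factor of 127/20.6 ≈ 6.165.
n = log₂(6.165) ≈ 2.6241 half-lives, so t½ = 14.21/2.6241 ≈ 5.4152 hours.

5.4 hours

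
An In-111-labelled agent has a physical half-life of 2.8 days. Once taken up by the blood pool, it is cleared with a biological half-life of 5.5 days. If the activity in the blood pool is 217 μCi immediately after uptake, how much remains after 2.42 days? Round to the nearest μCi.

88 μCi

1/t_eff = 1/t_phys + 1/t_biol = 1/2.8 + 1/5.5 = 0.53896 per day.
t_eff = 2.8 × 5.5 / (2.8 + 5.5) ≈ 1.8554 days.
Remaining = 217 × (1/2)^(2.42/1.8554) = 217 × (1/2)^1.3043 ≈ 87.868 μCi.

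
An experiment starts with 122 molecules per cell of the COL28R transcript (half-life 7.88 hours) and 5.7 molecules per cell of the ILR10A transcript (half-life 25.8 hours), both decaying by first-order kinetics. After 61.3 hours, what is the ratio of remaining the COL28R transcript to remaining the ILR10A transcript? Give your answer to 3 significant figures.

0.506

COL28R transcript: 122 × (1/2)^(61.3/7.88) = 122 × (1/2)^7.7792 ≈ 0.55538 molecules per cell.
ILR10A transcript: 5.7 × (1/2)^(61.3/25.8) = 5.7 × (1/2)^2.376 ≈ 1.0981 molecules per cell.
Ratio ≈ 0.55538 / 1.0981 ≈ 0.50577.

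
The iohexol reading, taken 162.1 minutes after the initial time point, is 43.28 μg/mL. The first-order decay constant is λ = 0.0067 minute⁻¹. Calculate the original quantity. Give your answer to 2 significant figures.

t½ = ln 2 / λ = 0.69315 / 0.0067 ≈ 103.45 minutes.
Number of half-lives elapsed: n = 162.1/103.45 ≈ 1.5669.
A₀ = A × 2^n = 43.28 × 2^1.5669 = 43.28 × 2.9626 ≈ 128.22 μg/mL.

130 μg/mL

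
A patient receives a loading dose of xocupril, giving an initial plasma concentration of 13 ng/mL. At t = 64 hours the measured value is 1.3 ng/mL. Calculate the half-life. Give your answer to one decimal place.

19.3 hours

A/A₀ = 1.3/13 ≈ 0.1.
n = log₂(10) ≈ 3.3219 half-lives elapsed in 64 hours.
t½ = 64/3.3219 ≈ 19.266 hours.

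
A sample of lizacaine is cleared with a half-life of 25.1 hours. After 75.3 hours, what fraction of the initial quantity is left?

n = 75.3/25.1 ≈ 3 half-lives.
Fraction remaining = (1/2)^3 ≈ 0.125.

0.125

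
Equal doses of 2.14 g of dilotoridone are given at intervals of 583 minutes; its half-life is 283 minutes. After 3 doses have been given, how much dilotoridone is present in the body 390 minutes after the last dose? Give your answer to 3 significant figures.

The 3 doses were given 1556, 973, 390 minutes ago.
Total = 2.14·(1/2)^(1556/283) + 2.14·(1/2)^(973/283) + 2.14·(1/2)^(390/283)
      = 0.047346 + 0.19743 + 0.82332 ≈ 1.0681 g.

1.07 g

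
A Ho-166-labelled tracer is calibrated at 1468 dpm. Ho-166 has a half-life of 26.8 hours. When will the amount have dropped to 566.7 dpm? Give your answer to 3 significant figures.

36.8 hours

Fraction remaining = 566.7/1468 ≈ 0.38604.
n = log₂(1468/566.7) = ln(2.5904)/ln 2 ≈ 1.3732 half-lives.
t = n × t½ = 1.3732 × 26.8 ≈ 36.802 hours.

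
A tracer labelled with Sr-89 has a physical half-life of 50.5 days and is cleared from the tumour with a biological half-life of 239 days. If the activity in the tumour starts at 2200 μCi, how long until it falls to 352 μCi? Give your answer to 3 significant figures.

110 days

1/t_eff = 1/t_phys + 1/t_biol = 1/50.5 + 1/239 = 0.023986 per day.
t_eff = 50.5 × 239 / (50.5 + 239) ≈ 41.691 days.
n = log₂(2200/352) ≈ 2.6439; t = 2.6439 × 41.691 ≈ 110.22 days.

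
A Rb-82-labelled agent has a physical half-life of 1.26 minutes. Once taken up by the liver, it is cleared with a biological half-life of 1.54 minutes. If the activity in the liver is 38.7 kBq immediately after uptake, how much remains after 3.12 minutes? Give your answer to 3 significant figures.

1/t_eff = 1/t_phys + 1/t_biol = 1/1.26 + 1/1.54 = 1.443 per minute.
t_eff = 1.26 × 1.54 / (1.26 + 1.54) ≈ 0.693 minutes.
Remaining = 38.7 × (1/2)^(3.12/0.693) = 38.7 × (1/2)^4.5022 ≈ 1.7078 kBq.

1.71 kBq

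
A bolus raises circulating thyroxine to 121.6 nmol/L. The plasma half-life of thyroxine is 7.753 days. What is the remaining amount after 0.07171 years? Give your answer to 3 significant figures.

Convert the elapsed time: 0.07171 years = 26.1741 days.
Number of half-lives: n = 26.1741/7.753 ≈ 3.376.
Remaining = 121.6 × (1/2)^3.376 = 121.6 × 0.096321 ≈ 11.713 nmol/L.

11.7 nmol/L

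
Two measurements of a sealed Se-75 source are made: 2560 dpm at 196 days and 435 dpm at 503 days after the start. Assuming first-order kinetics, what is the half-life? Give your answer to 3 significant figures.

Over Δt = 503 − 196 = 307 days, the level fell by a factor of 2560/435 ≈ 5.8851.
n = log₂(5.8851) ≈ 2.5571 half-lives, so t½ = 307/2.5571 ≈ 120.06 days.

120 days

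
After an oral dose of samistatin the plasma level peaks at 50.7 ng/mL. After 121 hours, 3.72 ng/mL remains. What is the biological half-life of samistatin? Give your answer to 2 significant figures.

A/A₀ = 3.72/50.7 ≈ 0.073373.
n = log₂(13.629) ≈ 3.7686 half-lives elapsed in 121 hours.
t½ = 121/3.7686 ≈ 32.107 hours.

32 hours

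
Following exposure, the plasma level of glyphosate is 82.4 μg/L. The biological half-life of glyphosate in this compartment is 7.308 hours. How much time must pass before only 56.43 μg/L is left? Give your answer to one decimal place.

4.0 hours

Fraction remaining = 56.43/82.4 ≈ 0.68483.
n = log₂(82.4/56.43) = ln(1.4602)/ln 2 ≈ 0.54618 half-lives.
t = n × t½ = 0.54618 × 7.308 ≈ 3.9915 hours.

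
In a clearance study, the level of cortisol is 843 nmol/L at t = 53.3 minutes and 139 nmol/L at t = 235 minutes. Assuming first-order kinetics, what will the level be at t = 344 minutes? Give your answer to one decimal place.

Over Δt = 235 − 53.3 = 181.7 minutes, the level fell by a factor of 843/139 ≈ 6.0647.
n = log₂(6.0647) ≈ 2.6004 half-lives, so t½ = 181.7/2.6004 ≈ 69.873 minutes.
From t = 235 to t = 344: 139 × (1/2)^((344−235)/69.873) ≈ 47.143 nmol/L.

47.1 nmol/L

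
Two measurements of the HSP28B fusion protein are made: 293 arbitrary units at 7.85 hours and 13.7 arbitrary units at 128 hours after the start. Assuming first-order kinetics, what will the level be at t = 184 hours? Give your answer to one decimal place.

Over Δt = 128 − 7.85 = 120.15 hours, the level fell by a factor of 293/13.7 ≈ 21.387.
n = log₂(21.387) ≈ 4.4187 half-lives, so t½ = 120.15/4.4187 ≈ 27.192 hours.
From t = 128 to t = 184: 13.7 × (1/2)^((184−128)/27.192) ≈ 3.2867 arbitrary units.

3.3 arbitrary units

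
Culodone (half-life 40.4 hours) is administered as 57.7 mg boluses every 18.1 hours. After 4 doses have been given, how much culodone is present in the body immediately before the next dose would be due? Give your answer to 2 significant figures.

110 mg

The 4 doses were given 72.4, 54.3, 36.2, 18.1 hours ago.
Total = 57.7·(1/2)^(72.4/40.4) + 57.7·(1/2)^(54.3/40.4) + 57.7·(1/2)^(36.2/40.4) + 57.7·(1/2)^(18.1/40.4)
      = 16.661 + 22.729 + 31.006 + 42.297 ≈ 112.69 mg.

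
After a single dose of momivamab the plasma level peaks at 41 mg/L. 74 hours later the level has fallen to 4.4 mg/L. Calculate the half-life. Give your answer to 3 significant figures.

23.0 hours

A/A₀ = 4.4/41 ≈ 0.10732.
n = log₂(9.3182) ≈ 3.22 half-lives elapsed in 74 hours.
t½ = 74/3.22 ≈ 22.981 hours.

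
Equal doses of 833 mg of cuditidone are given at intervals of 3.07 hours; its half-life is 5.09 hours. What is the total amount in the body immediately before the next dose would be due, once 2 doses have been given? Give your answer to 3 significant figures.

909 mg

The 2 doses were given 6.14, 3.07 hours ago.
Total = 833·(1/2)^(6.14/5.09) + 833·(1/2)^(3.07/5.09)
      = 361.01 + 548.38 ≈ 909.39 mg.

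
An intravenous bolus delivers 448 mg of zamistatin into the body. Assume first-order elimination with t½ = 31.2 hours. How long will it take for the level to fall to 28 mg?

28/448 = 1/16, so 4 half-lives have elapsed.
t = 4 × 31.2 = 124.8 hours.

124.8 hours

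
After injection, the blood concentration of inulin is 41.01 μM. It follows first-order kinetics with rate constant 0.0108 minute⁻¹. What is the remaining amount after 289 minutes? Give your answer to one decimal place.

t½ = ln 2 / λ = 0.69315 / 0.0108 ≈ 64.18 minutes.
Number of half-lives: n = 289/64.18 ≈ 4.5029.
Remaining = 41.01 × (1/2)^4.5029 = 41.01 × 0.044104 ≈ 1.8087 μM.

1.8 μM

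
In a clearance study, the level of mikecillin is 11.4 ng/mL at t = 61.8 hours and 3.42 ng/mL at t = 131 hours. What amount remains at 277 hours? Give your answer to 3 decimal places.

Over Δt = 131 − 61.8 = 69.2 hours, the level fell by a factor of 11.4/3.42 ≈ 3.3333.
n = log₂(3.3333) ≈ 1.737 half-lives, so t½ = 69.2/1.737 ≈ 39.84 hours.
From t = 131 to t = 277: 3.42 × (1/2)^((277−131)/39.84) ≈ 0.26968 ng/mL.

0.270 ng/mL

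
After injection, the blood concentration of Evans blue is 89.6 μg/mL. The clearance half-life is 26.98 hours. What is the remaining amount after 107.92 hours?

5.6 μg/mL

Elapsed time is 4 half-lives (107.92/26.98).
Each half-life halves the amount: 89.6 × (1/2)^4 = 89.6/16 = 5.6 μg/mL.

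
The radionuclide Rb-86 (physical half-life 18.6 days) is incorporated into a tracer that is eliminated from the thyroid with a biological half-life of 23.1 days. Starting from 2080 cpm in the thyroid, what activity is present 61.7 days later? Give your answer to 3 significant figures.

32.8 cpm

1/t_eff = 1/t_phys + 1/t_biol = 1/18.6 + 1/23.1 = 0.097053 per day.
t_eff = 18.6 × 23.1 / (18.6 + 23.1) ≈ 10.304 days.
Remaining = 2080 × (1/2)^(61.7/10.304) = 2080 × (1/2)^5.9882 ≈ 32.767 cpm.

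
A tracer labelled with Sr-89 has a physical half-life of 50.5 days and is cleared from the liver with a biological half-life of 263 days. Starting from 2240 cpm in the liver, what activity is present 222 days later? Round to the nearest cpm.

59 cpm

1/t_eff = 1/t_phys + 1/t_biol = 1/50.5 + 1/263 = 0.023604 per day.
t_eff = 50.5 × 263 / (50.5 + 263) ≈ 42.365 days.
Remaining = 2240 × (1/2)^(222/42.365) = 2240 × (1/2)^5.2401 ≈ 59.266 cpm.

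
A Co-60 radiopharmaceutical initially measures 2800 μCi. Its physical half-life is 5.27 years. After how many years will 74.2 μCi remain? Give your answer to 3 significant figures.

Fraction remaining = 74.2/2800 ≈ 0.0265.
n = log₂(2800/74.2) = ln(37.736)/ln 2 ≈ 5.2379 half-lives.
t = n × t½ = 5.2379 × 5.27 ≈ 27.604 years.

27.6 years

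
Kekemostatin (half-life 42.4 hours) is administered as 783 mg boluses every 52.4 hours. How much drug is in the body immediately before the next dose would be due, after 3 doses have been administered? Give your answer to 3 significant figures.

The 3 doses were given 157.2, 104.8, 52.4 hours ago.
Total = 783·(1/2)^(157.2/42.4) + 783·(1/2)^(104.8/42.4) + 783·(1/2)^(52.4/42.4)
      = 59.935 + 141.16 + 332.46 ≈ 533.55 mg.

534 mg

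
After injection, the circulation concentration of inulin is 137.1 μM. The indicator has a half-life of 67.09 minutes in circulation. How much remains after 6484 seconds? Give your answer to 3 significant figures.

Convert the elapsed time: 6484 seconds = 108.067 minutes.
Number of half-lives: n = 108.067/67.09 ≈ 1.6108.
Remaining = 137.1 × (1/2)^1.6108 = 137.1 × 0.32742 ≈ 44.89 μM.

44.9 μM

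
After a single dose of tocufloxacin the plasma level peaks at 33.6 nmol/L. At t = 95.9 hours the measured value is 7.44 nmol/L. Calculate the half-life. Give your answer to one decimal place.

44.1 hours

A/A₀ = 7.44/33.6 ≈ 0.22143.
n = log₂(4.5161) ≈ 2.1751 half-lives elapsed in 95.9 hours.
t½ = 95.9/2.1751 ≈ 44.09 hours.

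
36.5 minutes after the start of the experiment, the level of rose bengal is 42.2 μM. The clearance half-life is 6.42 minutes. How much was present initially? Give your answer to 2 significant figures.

Number of half-lives elapsed: n = 36.5/6.42 ≈ 5.6854.
A₀ = A × 2^n = 42.2 × 2^5.6854 = 42.2 × 51.459 ≈ 2171.6 μM.

2200 μM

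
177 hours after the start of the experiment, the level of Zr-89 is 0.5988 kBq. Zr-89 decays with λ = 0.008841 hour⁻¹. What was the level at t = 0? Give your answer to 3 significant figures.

t½ = ln 2 / λ = 0.69315 / 0.008841 ≈ 78.401 hours.
Number of half-lives elapsed: n = 177/78.401 ≈ 2.2576.
A₀ = A × 2^n = 0.5988 × 2^2.2576 = 0.5988 × 4.782 ≈ 2.8635 kBq.

2.86 kBq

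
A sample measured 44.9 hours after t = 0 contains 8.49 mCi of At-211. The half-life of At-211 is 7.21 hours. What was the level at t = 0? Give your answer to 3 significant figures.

636 mCi

Number of half-lives elapsed: n = 44.9/7.21 ≈ 6.2275.
A₀ = A × 2^n = 8.49 × 2^6.2275 = 8.49 × 74.929 ≈ 636.15 mCi.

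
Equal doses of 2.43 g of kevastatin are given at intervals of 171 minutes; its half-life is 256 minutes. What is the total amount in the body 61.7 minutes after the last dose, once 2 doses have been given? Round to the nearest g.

3 g

The 2 doses were given 232.7, 61.7 minutes ago.
Total = 2.43·(1/2)^(232.7/256) + 2.43·(1/2)^(61.7/256)
      = 1.2941 + 2.0561 ≈ 3.3503 g.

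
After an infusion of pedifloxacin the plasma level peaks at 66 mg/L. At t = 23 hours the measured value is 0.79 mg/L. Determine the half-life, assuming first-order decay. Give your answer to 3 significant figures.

A/A₀ = 0.79/66 ≈ 0.01197.
n = log₂(83.544) ≈ 6.3845 half-lives elapsed in 23 hours.
t½ = 23/6.3845 ≈ 3.6025 hours.

3.60 hours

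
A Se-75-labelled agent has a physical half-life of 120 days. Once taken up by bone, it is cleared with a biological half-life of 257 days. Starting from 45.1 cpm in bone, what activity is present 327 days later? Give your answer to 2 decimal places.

1/t_eff = 1/t_phys + 1/t_biol = 1/120 + 1/257 = 0.012224 per day.
t_eff = 120 × 257 / (120 + 257) ≈ 81.804 days.
Remaining = 45.1 × (1/2)^(327/81.804) = 45.1 × (1/2)^3.9974 ≈ 2.8239 cpm.

2.82 cpm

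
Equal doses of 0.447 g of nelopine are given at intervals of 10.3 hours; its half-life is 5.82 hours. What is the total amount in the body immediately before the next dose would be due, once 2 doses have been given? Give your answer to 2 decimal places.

The 2 doses were given 20.6, 10.3 hours ago.
Total = 0.447·(1/2)^(20.6/5.82) + 0.447·(1/2)^(10.3/5.82)
      = 0.038442 + 0.13109 ≈ 0.16953 g.

0.17 g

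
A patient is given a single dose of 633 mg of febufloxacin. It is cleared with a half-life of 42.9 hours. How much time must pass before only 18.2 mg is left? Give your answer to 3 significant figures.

220 hours

Fraction remaining = 18.2/633 ≈ 0.028752.
n = log₂(633/18.2) = ln(34.78)/ln 2 ≈ 5.1202 half-lives.
t = n × t½ = 5.1202 × 42.9 ≈ 219.66 hours.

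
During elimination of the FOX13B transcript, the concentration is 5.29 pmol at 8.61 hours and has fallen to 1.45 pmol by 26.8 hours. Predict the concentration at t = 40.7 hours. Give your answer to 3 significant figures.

Over Δt = 26.8 − 8.61 = 18.19 hours, the level fell by a factor of 5.29/1.45 ≈ 3.6483.
n = log₂(3.6483) ≈ 1.8672 half-lives, so t½ = 18.19/1.8672 ≈ 9.7418 hours.
From t = 26.8 to t = 40.7: 1.45 × (1/2)^((40.7−26.8)/9.7418) ≈ 0.53932 pmol.

0.539 pmol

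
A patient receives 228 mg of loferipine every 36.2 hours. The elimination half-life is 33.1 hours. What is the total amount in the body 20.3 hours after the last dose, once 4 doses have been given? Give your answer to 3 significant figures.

The 4 doses were given 128.9, 92.7, 56.5, 20.3 hours ago.
Total = 228·(1/2)^(128.9/33.1) + 228·(1/2)^(92.7/33.1) + 228·(1/2)^(56.5/33.1) + 228·(1/2)^(20.3/33.1)
      = 15.334 + 32.724 + 69.838 + 149.04 ≈ 266.94 mg.

267 mg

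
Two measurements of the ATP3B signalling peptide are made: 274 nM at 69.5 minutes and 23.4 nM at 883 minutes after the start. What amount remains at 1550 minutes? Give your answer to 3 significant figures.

Over Δt = 883 − 69.5 = 813.5 minutes, the level fell by a factor of 274/23.4 ≈ 11.709.
n = log₂(11.709) ≈ 3.5496 half-lives, so t½ = 813.5/3.5496 ≈ 229.18 minutes.
From t = 883 to t = 1550: 23.4 × (1/2)^((1550−883)/229.18) ≈ 3.1125 nM.

3.11 nM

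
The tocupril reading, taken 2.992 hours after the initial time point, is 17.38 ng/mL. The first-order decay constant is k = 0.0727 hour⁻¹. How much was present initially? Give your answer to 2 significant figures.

t½ = ln 2 / k = 0.69315 / 0.0727 ≈ 9.5343 hours.
Number of half-lives elapsed: n = 2.992/9.5343 ≈ 0.31381.
A₀ = A × 2^n = 17.38 × 2^0.31381 = 17.38 × 1.243 ≈ 21.603 ng/mL.

22 ng/mL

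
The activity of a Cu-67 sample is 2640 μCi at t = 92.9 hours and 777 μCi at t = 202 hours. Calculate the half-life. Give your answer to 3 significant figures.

61.8 hours

Over Δt = 202 − 92.9 = 109.1 hours, the level fell by a factor of 2640/777 ≈ 3.3977.
n = log₂(3.3977) ≈ 1.7646 half-lives, so t½ = 109.1/1.7646 ≈ 61.829 hours.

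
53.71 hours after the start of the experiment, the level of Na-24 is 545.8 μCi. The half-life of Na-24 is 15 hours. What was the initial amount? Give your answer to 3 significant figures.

Number of half-lives elapsed: n = 53.71/15 ≈ 3.5807.
A₀ = A × 2^n = 545.8 × 2^3.5807 = 545.8 × 11.964 ≈ 6530.1 μCi.

6530 μCi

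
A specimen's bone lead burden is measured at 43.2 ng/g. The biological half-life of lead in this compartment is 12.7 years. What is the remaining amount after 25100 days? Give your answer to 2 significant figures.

Convert the elapsed time: 25100 days = 68.7671 years.
Number of half-lives: n = 68.7671/12.7 ≈ 5.4147.
Remaining = 43.2 × (1/2)^5.4147 = 43.2 × 0.023442 ≈ 1.0127 ng/g.

1.0 ng/g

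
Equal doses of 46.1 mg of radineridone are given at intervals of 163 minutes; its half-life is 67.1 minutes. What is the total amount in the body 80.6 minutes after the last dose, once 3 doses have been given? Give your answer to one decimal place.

The 3 doses were given 406.6, 243.6, 80.6 minutes ago.
Total = 46.1·(1/2)^(406.6/67.1) + 46.1·(1/2)^(243.6/67.1) + 46.1·(1/2)^(80.6/67.1)
      = 0.69116 + 3.7226 + 20.05 ≈ 24.463 mg.

24.5 mg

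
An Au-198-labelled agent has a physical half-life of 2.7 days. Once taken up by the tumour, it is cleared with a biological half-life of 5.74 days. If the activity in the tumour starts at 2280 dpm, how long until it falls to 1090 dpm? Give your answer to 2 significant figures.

2.0 days

1/t_eff = 1/t_phys + 1/t_biol = 1/2.7 + 1/5.74 = 0.54459 per day.
t_eff = 2.7 × 5.74 / (2.7 + 5.74) ≈ 1.8363 days.
n = log₂(2280/1090) ≈ 1.0647; t = 1.0647 × 1.8363 ≈ 1.9551 days.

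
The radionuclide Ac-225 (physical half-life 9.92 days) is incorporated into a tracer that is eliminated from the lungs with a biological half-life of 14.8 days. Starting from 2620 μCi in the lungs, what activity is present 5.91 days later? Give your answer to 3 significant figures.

1310 μCi

1/t_eff = 1/t_phys + 1/t_biol = 1/9.92 + 1/14.8 = 0.16837 per day.
t_eff = 9.92 × 14.8 / (9.92 + 14.8) ≈ 5.9392 days.
Remaining = 2620 × (1/2)^(5.91/5.9392) = 2620 × (1/2)^0.99509 ≈ 1314.5 μCi.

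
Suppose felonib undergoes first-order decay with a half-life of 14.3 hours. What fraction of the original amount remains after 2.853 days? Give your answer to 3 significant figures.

0.0362

2.853 days = 68.472 hours.
n = 68.472/14.3 ≈ 4.7883 half-lives.
Fraction remaining = (1/2)^4.7883 ≈ 0.03619.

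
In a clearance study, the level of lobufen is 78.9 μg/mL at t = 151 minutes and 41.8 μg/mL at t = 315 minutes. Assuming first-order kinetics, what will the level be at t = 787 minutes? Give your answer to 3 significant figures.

6.72 μg/mL

Over Δt = 315 − 151 = 164 minutes, the level fell by a factor of 78.9/41.8 ≈ 1.8876.
n = log₂(1.8876) ≈ 0.91652 half-lives, so t½ = 164/0.91652 ≈ 178.94 minutes.
From t = 315 to t = 787: 41.8 × (1/2)^((787−315)/178.94) ≈ 6.7162 μg/mL.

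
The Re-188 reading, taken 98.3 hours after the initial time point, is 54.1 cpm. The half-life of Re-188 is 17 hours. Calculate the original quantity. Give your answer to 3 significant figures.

2980 cpm

Number of half-lives elapsed: n = 98.3/17 ≈ 5.7824.
A₀ = A × 2^n = 54.1 × 2^5.7824 = 54.1 × 55.038 ≈ 2977.5 cpm.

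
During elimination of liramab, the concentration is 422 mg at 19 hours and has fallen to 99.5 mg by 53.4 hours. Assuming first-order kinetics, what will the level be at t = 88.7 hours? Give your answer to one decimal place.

Over Δt = 53.4 − 19 = 34.4 hours, the level fell by a factor of 422/99.5 ≈ 4.2412.
n = log₂(4.2412) ≈ 2.0845 half-lives, so t½ = 34.4/2.0845 ≈ 16.503 hours.
From t = 53.4 to t = 88.7: 99.5 × (1/2)^((88.7−53.4)/16.503) ≈ 22.59 mg.

22.6 mg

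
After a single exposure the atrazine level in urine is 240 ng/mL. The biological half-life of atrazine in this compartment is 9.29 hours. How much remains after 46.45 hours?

Elapsed time is 5 half-lives (46.45/9.29).
Each half-life halves the amount: 240 × (1/2)^5 = 240/32 = 7.5 ng/mL.

7.5 ng/mL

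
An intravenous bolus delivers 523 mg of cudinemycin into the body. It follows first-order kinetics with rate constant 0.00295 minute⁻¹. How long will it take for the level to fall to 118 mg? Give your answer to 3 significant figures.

t½ = ln 2 / k = 0.69315 / 0.00295 ≈ 234.97 minutes.
Fraction remaining = 118/523 ≈ 0.22562.
n = log₂(523/118) = ln(4.4322)/ln 2 ≈ 2.148 half-lives.
t = n × t½ = 2.148 × 234.97 ≈ 504.71 minutes.

505 minutes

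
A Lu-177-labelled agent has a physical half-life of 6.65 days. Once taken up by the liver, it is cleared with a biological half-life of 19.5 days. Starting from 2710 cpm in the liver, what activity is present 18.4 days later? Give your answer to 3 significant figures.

1/t_eff = 1/t_phys + 1/t_biol = 1/6.65 + 1/19.5 = 0.20166 per day.
t_eff = 6.65 × 19.5 / (6.65 + 19.5) ≈ 4.9589 days.
Remaining = 2710 × (1/2)^(18.4/4.9589) = 2710 × (1/2)^3.7105 ≈ 207.01 cpm.

207 cpm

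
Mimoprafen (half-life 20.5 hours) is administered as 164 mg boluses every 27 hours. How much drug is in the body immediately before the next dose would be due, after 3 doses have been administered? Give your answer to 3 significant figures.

103 mg

The 3 doses were given 81, 54, 27 hours ago.
Total = 164·(1/2)^(81/20.5) + 164·(1/2)^(54/20.5) + 164·(1/2)^(27/20.5)
      = 10.602 + 26.417 + 65.821 ≈ 102.84 mg.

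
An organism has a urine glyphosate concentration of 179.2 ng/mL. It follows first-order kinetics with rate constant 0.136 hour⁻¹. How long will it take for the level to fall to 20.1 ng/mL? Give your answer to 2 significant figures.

t½ = ln 2 / k = 0.69315 / 0.136 ≈ 5.0967 hours.
Fraction remaining = 20.1/179.2 ≈ 0.11217.
n = log₂(179.2/20.1) = ln(8.9154)/ln 2 ≈ 3.1563 half-lives.
t = n × t½ = 3.1563 × 5.0967 ≈ 16.087 hours.

16 hours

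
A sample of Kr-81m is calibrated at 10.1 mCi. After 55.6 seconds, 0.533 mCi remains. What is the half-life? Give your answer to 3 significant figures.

13.1 seconds

A/A₀ = 0.533/10.1 ≈ 0.052772.
n = log₂(18.949) ≈ 4.2441 half-lives elapsed in 55.6 seconds.
t½ = 55.6/4.2441 ≈ 13.101 seconds.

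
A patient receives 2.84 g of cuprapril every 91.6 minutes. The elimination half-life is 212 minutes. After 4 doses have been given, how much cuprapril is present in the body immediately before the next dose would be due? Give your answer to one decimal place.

5.7 g

The 4 doses were given 366.4, 274.8, 183.2, 91.6 minutes ago.
Total = 2.84·(1/2)^(366.4/212) + 2.84·(1/2)^(274.8/212) + 2.84·(1/2)^(183.2/212) + 2.84·(1/2)^(91.6/212)
      = 0.85713 + 1.1564 + 1.5602 + 2.105 ≈ 5.6788 g.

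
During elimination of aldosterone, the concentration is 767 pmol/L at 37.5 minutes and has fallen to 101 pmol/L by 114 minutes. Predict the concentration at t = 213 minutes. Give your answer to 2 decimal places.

7.33 pmol/L

Over Δt = 114 − 37.5 = 76.5 minutes, the level fell by a factor of 767/101 ≈ 7.5941.
n = log₂(7.5941) ≈ 2.9249 half-lives, so t½ = 76.5/2.9249 ≈ 26.155 minutes.
From t = 114 to t = 213: 101 × (1/2)^((213−114)/26.155) ≈ 7.3263 pmol/L.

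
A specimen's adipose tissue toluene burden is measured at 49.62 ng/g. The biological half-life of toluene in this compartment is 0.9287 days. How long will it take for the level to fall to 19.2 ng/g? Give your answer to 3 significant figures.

Fraction remaining = 19.2/49.62 ≈ 0.38694.
n = log₂(49.62/19.2) = ln(2.5844)/ln 2 ≈ 1.3698 half-lives.
t = n × t½ = 1.3698 × 0.9287 ≈ 1.2721 days.

1.27 days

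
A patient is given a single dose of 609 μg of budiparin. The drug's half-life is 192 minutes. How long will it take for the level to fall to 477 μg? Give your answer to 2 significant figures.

68 minutes

Fraction remaining = 477/609 ≈ 0.78325.
n = log₂(609/477) = ln(1.2767)/ln 2 ≈ 0.35245 half-lives.
t = n × t½ = 0.35245 × 192 ≈ 67.671 minutes.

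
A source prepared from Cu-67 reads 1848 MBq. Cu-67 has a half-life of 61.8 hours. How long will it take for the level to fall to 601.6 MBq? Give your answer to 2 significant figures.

Fraction remaining = 601.6/1848 ≈ 0.32554.
n = log₂(1848/601.6) = ln(3.0718)/ln 2 ≈ 1.6191 half-lives.
t = n × t½ = 1.6191 × 61.8 ≈ 100.06 hours.

100 hours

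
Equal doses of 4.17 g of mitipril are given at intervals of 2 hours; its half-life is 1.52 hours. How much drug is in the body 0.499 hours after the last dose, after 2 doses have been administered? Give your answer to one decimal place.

4.7 g

The 2 doses were given 2.499, 0.499 hours ago.
Total = 4.17·(1/2)^(2.499/1.52) + 4.17·(1/2)^(0.499/1.52)
      = 1.3342 + 3.3213 ≈ 4.6555 g.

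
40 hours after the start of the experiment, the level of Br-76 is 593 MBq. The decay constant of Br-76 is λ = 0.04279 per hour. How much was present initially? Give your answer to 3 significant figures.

3280 MBq

t½ = ln 2 / λ = 0.69315 / 0.04279 ≈ 16.199 hours.
Number of half-lives elapsed: n = 40/16.199 ≈ 2.4693.
A₀ = A × 2^n = 593 × 2^2.4693 = 593 × 5.5378 ≈ 3283.9 MBq.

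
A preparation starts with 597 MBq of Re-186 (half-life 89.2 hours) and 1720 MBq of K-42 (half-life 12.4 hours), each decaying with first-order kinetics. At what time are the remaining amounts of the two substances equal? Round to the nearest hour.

Set 597·(1/2)^(t/89.2) = 1720·(1/2)^(t/12.4).
Taking log₂: log₂(597/1720) = t·(1/89.2 − 1/12.4).
log₂(0.34709) = -1.5266; 1/89.2 − 1/12.4 = -0.069434.
t = -1.5266 / -0.069434 ≈ 21.986 hours.

22 hours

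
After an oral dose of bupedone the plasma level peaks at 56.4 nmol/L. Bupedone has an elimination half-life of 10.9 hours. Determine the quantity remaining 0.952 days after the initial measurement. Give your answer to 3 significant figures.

Convert the elapsed time: 0.952 days = 22.848 hours.
Number of half-lives: n = 22.848/10.9 ≈ 2.0961.
Remaining = 56.4 × (1/2)^2.0961 = 56.4 × 0.23388 ≈ 13.191 nmol/L.

13.2 nmol/L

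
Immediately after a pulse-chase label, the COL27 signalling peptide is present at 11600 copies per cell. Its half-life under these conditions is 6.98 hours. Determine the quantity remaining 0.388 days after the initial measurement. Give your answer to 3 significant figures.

4600 copies per cell

Convert the elapsed time: 0.388 days = 9.312 hours.
Number of half-lives: n = 9.312/6.98 ≈ 1.3341.
Remaining = 11600 × (1/2)^1.3341 = 11600 × 0.39664 ≈ 4601 copies per cell.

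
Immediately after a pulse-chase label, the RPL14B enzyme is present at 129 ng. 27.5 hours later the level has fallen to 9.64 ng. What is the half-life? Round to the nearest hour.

7 hours

A/A₀ = 9.64/129 ≈ 0.074729.
n = log₂(13.382) ≈ 3.7422 half-lives elapsed in 27.5 hours.
t½ = 27.5/3.7422 ≈ 7.3486 hours.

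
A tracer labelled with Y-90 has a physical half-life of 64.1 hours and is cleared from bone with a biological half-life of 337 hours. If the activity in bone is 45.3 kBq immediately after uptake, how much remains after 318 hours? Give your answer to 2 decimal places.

0.76 kBq

1/t_eff = 1/t_phys + 1/t_biol = 1/64.1 + 1/337 = 0.018568 per hour.
t_eff = 64.1 × 337 / (64.1 + 337) ≈ 53.856 hours.
Remaining = 45.3 × (1/2)^(318/53.856) = 45.3 × (1/2)^5.9046 ≈ 0.75619 kBq.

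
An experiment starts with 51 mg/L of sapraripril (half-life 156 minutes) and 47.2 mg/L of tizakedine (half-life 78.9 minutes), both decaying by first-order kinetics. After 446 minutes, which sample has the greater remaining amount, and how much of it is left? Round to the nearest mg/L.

sapraripril, 7 mg/L

sapraripril: 51 × (1/2)^2.859 ≈ 7.0296 mg/L.
tizakedine: 47.2 × (1/2)^5.6527 ≈ 0.93821 mg/L.
Sapraripril has more remaining, at ≈ 7.0296 mg/L.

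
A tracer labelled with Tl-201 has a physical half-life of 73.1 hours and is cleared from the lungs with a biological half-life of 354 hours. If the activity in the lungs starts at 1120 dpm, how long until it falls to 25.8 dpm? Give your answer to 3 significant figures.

330 hours

1/t_eff = 1/t_phys + 1/t_biol = 1/73.1 + 1/354 = 0.016505 per hour.
t_eff = 73.1 × 354 / (73.1 + 354) ≈ 60.589 hours.
n = log₂(1120/25.8) ≈ 5.44; t = 5.44 × 60.589 ≈ 329.6 hours.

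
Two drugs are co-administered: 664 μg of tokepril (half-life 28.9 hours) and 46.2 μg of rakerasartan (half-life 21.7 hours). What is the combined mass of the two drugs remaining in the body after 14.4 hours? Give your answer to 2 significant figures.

500 μg

tokepril: 664 × (1/2)^(14.4/28.9) = 664 × (1/2)^0.49827 ≈ 470.08 μg.
rakerasartan: 46.2 × (1/2)^(14.4/21.7) = 46.2 × (1/2)^0.66359 ≈ 29.166 μg.
Total = 470.08 + 29.166 ≈ 499.25 μg.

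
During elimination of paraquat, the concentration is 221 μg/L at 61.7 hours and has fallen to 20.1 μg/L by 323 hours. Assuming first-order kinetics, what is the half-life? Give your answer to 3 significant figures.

Over Δt = 323 − 61.7 = 261.3 hours, the level fell by a factor of 221/20.1 ≈ 10.995.
n = log₂(10.995) ≈ 3.4588 half-lives, so t½ = 261.3/3.4588 ≈ 75.547 hours.

75.5 hours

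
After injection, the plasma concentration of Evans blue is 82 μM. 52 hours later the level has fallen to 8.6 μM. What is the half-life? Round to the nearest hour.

A/A₀ = 8.6/82 ≈ 0.10488.
n = log₂(9.5349) ≈ 3.2532 half-lives elapsed in 52 hours.
t½ = 52/3.2532 ≈ 15.984 hours.

16 hours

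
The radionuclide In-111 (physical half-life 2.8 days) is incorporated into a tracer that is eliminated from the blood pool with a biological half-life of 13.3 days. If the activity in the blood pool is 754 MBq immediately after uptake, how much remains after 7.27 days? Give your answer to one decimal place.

1/t_eff = 1/t_phys + 1/t_biol = 1/2.8 + 1/13.3 = 0.43233 per day.
t_eff = 2.8 × 13.3 / (2.8 + 13.3) ≈ 2.313 days.
Remaining = 754 × (1/2)^(7.27/2.313) = 754 × (1/2)^3.143 ≈ 85.353 MBq.

85.4 MBq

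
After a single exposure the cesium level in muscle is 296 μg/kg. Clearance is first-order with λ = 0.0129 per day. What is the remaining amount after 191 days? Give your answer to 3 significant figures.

t½ = ln 2 / λ = 0.69315 / 0.0129 ≈ 53.732 days.
Number of half-lives: n = 191/53.732 ≈ 3.5547.
Remaining = 296 × (1/2)^3.5547 = 296 × 0.085102 ≈ 25.19 μg/kg.

25.2 μg/kg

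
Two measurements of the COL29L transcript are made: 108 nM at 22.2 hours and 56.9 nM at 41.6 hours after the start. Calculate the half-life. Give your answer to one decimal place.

21.0 hours

Over Δt = 41.6 − 22.2 = 19.4 hours, the level fell by a factor of 108/56.9 ≈ 1.8981.
n = log₂(1.8981) ≈ 0.92453 half-lives, so t½ = 19.4/0.92453 ≈ 20.984 hours.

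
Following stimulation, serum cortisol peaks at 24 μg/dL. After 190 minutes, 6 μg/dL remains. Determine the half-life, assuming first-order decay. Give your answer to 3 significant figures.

95.0 minutes

A/A₀ = 6/24 ≈ 0.25.
n = log₂(4) ≈ 2 half-lives elapsed in 190 minutes.
t½ = 190/2 ≈ 95 minutes.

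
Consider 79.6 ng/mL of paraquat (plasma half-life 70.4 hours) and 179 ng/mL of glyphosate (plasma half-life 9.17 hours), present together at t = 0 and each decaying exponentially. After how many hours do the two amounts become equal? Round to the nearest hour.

Set 79.6·(1/2)^(t/70.4) = 179·(1/2)^(t/9.17).
Taking log₂: log₂(79.6/179) = t·(1/70.4 − 1/9.17).
log₂(0.44469) = -1.1691; 1/70.4 − 1/9.17 = -0.094847.
t = -1.1691 / -0.094847 ≈ 12.326 hours.

12 hours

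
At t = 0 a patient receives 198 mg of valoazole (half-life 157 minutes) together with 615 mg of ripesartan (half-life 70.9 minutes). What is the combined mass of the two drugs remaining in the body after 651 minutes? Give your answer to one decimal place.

valoazole: 198 × (1/2)^(651/157) = 198 × (1/2)^4.1465 ≈ 11.18 mg.
ripesartan: 615 × (1/2)^(651/70.9) = 615 × (1/2)^9.1819 ≈ 1.0588 mg.
Total = 11.18 + 1.0588 ≈ 12.239 mg.

12.2 mg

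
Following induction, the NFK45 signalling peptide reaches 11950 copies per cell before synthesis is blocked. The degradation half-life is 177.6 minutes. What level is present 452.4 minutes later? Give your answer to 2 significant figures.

2000 copies per cell

Number of half-lives: n = 452.4/177.6 ≈ 2.5473.
Remaining = 11950 × (1/2)^2.5473 = 11950 × 0.17108 ≈ 2044.3 copies per cell.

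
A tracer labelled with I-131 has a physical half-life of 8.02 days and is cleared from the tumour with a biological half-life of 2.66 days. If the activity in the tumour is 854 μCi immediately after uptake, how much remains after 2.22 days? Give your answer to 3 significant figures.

395 μCi

1/t_eff = 1/t_phys + 1/t_biol = 1/8.02 + 1/2.66 = 0.50063 per day.
t_eff = 8.02 × 2.66 / (8.02 + 2.66) ≈ 1.9975 days.
Remaining = 854 × (1/2)^(2.22/1.9975) = 854 × (1/2)^1.1114 ≈ 395.27 μCi.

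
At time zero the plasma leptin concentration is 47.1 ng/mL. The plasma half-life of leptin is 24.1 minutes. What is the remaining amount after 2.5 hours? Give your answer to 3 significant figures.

Convert the elapsed time: 2.5 hours = 150 minutes.
Number of half-lives: n = 150/24.1 ≈ 6.2241.
Remaining = 47.1 × (1/2)^6.2241 = 47.1 × 0.013377 ≈ 0.63007 ng/mL.

0.630 ng/mL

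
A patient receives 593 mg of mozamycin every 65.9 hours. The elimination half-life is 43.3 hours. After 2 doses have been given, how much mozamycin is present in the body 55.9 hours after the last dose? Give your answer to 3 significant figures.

The 2 doses were given 121.8, 55.9 hours ago.
Total = 593·(1/2)^(121.8/43.3) + 593·(1/2)^(55.9/43.3)
      = 84.387 + 242.34 ≈ 326.73 mg.

327 mg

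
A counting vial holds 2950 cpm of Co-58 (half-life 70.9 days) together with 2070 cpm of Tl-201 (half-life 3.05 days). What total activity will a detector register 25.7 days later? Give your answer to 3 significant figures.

Co-58: 2950 × (1/2)^(25.7/70.9) = 2950 × (1/2)^0.36248 ≈ 2294.6 cpm.
Tl-201: 2070 × (1/2)^(25.7/3.05) = 2070 × (1/2)^8.4262 ≈ 6.0176 cpm.
Total = 2294.6 + 6.0176 ≈ 2300.6 cpm.

2300 cpm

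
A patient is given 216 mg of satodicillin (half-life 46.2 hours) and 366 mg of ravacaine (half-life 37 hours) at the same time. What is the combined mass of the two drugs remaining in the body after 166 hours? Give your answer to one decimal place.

satodicillin: 216 × (1/2)^(166/46.2) = 216 × (1/2)^3.5931 ≈ 17.899 mg.
ravacaine: 366 × (1/2)^(166/37) = 366 × (1/2)^4.4865 ≈ 16.327 mg.
Total = 17.899 + 16.327 ≈ 34.226 mg.

34.2 mg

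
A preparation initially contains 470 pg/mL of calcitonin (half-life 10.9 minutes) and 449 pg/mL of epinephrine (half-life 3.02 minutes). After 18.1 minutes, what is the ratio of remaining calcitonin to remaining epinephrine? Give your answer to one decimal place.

calcitonin: 470 × (1/2)^(18.1/10.9) = 470 × (1/2)^1.6606 ≈ 148.67 pg/mL.
epinephrine: 449 × (1/2)^(18.1/3.02) = 449 × (1/2)^5.9934 ≈ 7.0479 pg/mL.
Ratio ≈ 148.67 / 7.0479 ≈ 21.094.

21.1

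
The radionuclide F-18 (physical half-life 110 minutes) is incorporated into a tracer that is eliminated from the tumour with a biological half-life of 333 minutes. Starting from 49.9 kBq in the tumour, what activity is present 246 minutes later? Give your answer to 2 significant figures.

1/t_eff = 1/t_phys + 1/t_biol = 1/110 + 1/333 = 0.012094 per minute.
t_eff = 110 × 333 / (110 + 333) ≈ 82.686 minutes.
Remaining = 49.9 × (1/2)^(246/82.686) = 49.9 × (1/2)^2.9751 ≈ 6.3461 kBq.

6.3 kBq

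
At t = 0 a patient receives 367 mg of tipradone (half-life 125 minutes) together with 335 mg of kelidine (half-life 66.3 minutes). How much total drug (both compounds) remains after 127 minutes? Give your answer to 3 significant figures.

270 mg

tipradone: 367 × (1/2)^(127/125) = 367 × (1/2)^1.016 ≈ 181.48 mg.
kelidine: 335 × (1/2)^(127/66.3) = 335 × (1/2)^1.9155 ≈ 88.8 mg.
Total = 181.48 + 88.8 ≈ 270.28 mg.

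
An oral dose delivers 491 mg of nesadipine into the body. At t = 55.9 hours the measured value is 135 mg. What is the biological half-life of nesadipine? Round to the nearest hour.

A/A₀ = 135/491 ≈ 0.27495.
n = log₂(3.637) ≈ 1.8628 half-lives elapsed in 55.9 hours.
t½ = 55.9/1.8628 ≈ 30.009 hours.

30 hours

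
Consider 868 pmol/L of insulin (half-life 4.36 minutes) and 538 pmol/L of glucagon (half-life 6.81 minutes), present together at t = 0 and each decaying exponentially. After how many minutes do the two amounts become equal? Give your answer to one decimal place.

8.4 minutes

Set 868·(1/2)^(t/4.36) = 538·(1/2)^(t/6.81).
Taking log₂: log₂(868/538) = t·(1/4.36 − 1/6.81).
log₂(1.6134) = 0.69009; 1/4.36 − 1/6.81 = 0.082515.
t = 0.69009 / 0.082515 ≈ 8.3632 minutes.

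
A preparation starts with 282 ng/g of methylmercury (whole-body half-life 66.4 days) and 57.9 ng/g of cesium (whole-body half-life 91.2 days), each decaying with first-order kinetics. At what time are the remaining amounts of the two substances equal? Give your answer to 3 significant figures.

Set 282·(1/2)^(t/66.4) = 57.9·(1/2)^(t/91.2).
Taking log₂: log₂(282/57.9) = t·(1/66.4 − 1/91.2).
log₂(4.8705) = 2.2841; 1/66.4 − 1/91.2 = 0.0040953.
t = 2.2841 / 0.0040953 ≈ 557.72 days.

558 days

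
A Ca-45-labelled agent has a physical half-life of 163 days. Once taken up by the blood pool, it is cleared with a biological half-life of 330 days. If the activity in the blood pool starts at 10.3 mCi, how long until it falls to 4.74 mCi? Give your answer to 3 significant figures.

1/t_eff = 1/t_phys + 1/t_biol = 1/163 + 1/330 = 0.0091653 per day.
t_eff = 163 × 330 / (163 + 330) ≈ 109.11 days.
n = log₂(10.3/4.74) ≈ 1.1197; t = 1.1197 × 109.11 ≈ 122.17 days.

122 days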